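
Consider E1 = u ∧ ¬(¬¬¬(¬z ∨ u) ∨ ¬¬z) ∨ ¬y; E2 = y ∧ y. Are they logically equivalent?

No

E1: u ∧ ¬(¬¬¬(¬z ∨ u) ∨ ¬¬z) ∨ ¬y
    = u ∧ ¬(¬(¬z ∨ u) ∨ ¬¬z) ∨ ¬y   [double negation]
    = u ∧ (¬z ∨ u) ∧ ¬z ∨ ¬y   [De Morgan]
    = u ∧ ¬z ∨ ¬y   [absorption]
E2: y ∧ y
    = y   [idempotence]
These differ: at u=1, y=0, z=0, E1 = 1 but E2 = 0.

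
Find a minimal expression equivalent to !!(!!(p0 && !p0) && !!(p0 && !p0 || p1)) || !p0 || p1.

!p0 || p1

!!(!!(p0 && !p0) && !!(p0 && !p0 || p1)) || !p0 || p1
= !(!(p0 && !p0) || !(p0 && !p0 || p1)) || !p0 || p1   [De Morgan]
= p0 && !p0 && (p0 && !p0 || p1) || !p0 || p1   [De Morgan]
= p0 && !p0 || !p0 || p1   [absorption]
= !p0 || p1   [complement / identity]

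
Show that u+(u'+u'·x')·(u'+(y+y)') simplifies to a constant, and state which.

1

u+(u'+u'·x')·(u'+(y+y)')
= u+(u'+u'·x')·(u'+y')   — idempotence
= u+u'·(u'+y')   — absorption
= u+u'   — absorption
= 1   — complement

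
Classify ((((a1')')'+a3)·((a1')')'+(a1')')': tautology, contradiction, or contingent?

contradiction

((((a1')')'+a3)·((a1')')'+(a1')')'
= (((a1')')'+(a1')')'   — absorption
= (a1')'·a1'   — De Morgan
= a1·a1'   — double negation
= 0   — complement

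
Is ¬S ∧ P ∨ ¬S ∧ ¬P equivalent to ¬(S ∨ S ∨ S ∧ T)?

Yes

E1: ¬S ∧ P ∨ ¬S ∧ ¬P
    = ¬S   — distribution
E2: ¬(S ∨ S ∨ S ∧ T)
    = ¬(S ∨ S)   — absorption
    = ¬S   — idempotence
Both reduce to ¬S, so they are equivalent.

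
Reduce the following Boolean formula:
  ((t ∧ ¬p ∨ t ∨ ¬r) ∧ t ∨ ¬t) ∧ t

((t ∧ ¬p ∨ t ∨ ¬r) ∧ t ∨ ¬t) ∧ t
= ((t ∨ ¬r) ∧ t ∨ ¬t) ∧ t   — absorption
= (t ∨ ¬t) ∧ t   — absorption
= t   — complement / identity

t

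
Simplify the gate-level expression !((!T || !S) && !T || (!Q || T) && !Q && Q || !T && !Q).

!((!T || !S) && !T || (!Q || T) && !Q && Q || !T && !Q)
= !(!T || (!Q || T) && !Q && Q || !T && !Q)   [absorption]
= !(!T || !Q && Q || !T && !Q)   [absorption]
= !(!T || !T && !Q)   [complement / identity]
= !!T   [absorption]
= T   [double negation]

T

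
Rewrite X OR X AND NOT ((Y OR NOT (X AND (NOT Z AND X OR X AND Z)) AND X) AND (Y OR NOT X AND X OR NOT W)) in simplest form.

X

X OR X AND NOT ((Y OR NOT (X AND (NOT Z AND X OR X AND Z)) AND X) AND (Y OR NOT X AND X OR NOT W))
= X OR X AND NOT ((Y OR NOT (X AND X) AND X) AND (Y OR NOT X AND X OR NOT W))
= X OR X AND NOT ((Y OR NOT X AND X) AND (Y OR NOT X AND X OR NOT W))
= X OR X AND NOT (Y OR NOT X AND X)
= X OR X AND NOT Y
= X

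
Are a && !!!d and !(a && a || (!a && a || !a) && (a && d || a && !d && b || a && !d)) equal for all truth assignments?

No

E1: a && !!!d
    = a && !d   [double negation]
E2: !(a && a || (!a && a || !a) && (a && d || a && !d && b || a && !d))
    = !(a && a || (!a && a || !a) && (a && d || a && !d))   [absorption]
    = !(a && a || (!a && a || !a) && a)   [distribution]
    = !(a && a || !a && a)   [complement / identity]
    = !a   [distribution]
These differ: at a=0, b=0, d=1, E1 = 0 but E2 = 1.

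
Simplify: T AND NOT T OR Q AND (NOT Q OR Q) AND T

Q AND T

T AND NOT T OR Q AND (NOT Q OR Q) AND T
= Q AND (NOT Q OR Q) AND T   (complement / identity)
= Q AND T   (complement / identity)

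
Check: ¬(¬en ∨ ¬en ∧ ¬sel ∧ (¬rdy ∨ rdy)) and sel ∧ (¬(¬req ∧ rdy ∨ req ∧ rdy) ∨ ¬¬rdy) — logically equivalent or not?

No

E1: ¬(¬en ∨ ¬en ∧ ¬sel ∧ (¬rdy ∨ rdy))
    = ¬(¬en ∨ ¬en ∧ ¬sel)   — complement / identity
    = ¬¬en   — absorption
    = en   — double negation
E2: sel ∧ (¬(¬req ∧ rdy ∨ req ∧ rdy) ∨ ¬¬rdy)
    = sel ∧ (¬rdy ∨ ¬¬rdy)   — distribution
    = sel ∧ (¬rdy ∨ rdy)   — double negation
    = sel   — complement / identity
These differ: at en=1, rdy=1, req=0, sel=0, E1 = 1 but E2 = 0.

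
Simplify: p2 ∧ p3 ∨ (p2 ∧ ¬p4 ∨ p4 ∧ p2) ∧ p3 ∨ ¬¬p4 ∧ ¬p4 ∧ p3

p2 ∧ p3

p2 ∧ p3 ∨ (p2 ∧ ¬p4 ∨ p4 ∧ p2) ∧ p3 ∨ ¬¬p4 ∧ ¬p4 ∧ p3
= p2 ∧ p3 ∨ p2 ∧ p3 ∨ ¬¬p4 ∧ ¬p4 ∧ p3   (distribution)
= p2 ∧ p3 ∨ p2 ∧ p3 ∨ p4 ∧ ¬p4 ∧ p3   (double negation)
= p2 ∧ p3 ∨ (p2 ∨ p4 ∧ ¬p4) ∧ p3   (distribution)
= p2 ∧ p3 ∨ p2 ∧ p3   (complement / identity)
= p2 ∧ p3   (idempotence)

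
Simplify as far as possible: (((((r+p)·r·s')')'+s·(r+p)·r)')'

r

(((((r+p)·r·s')')'+s·(r+p)·r)')'
= (((r+p)·r·s'+s·(r+p)·r)')'
= (r+p)·r·s'+s·(r+p)·r
= (r+p)·r
= r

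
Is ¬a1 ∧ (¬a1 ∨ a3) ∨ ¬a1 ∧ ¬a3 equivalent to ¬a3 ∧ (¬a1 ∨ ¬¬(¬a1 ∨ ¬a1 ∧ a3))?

E1: ¬a1 ∧ (¬a1 ∨ a3) ∨ ¬a1 ∧ ¬a3
    = ¬a1 ∨ ¬a1 ∧ ¬a3   (absorption)
    = ¬a1   (absorption)
E2: ¬a3 ∧ (¬a1 ∨ ¬¬(¬a1 ∨ ¬a1 ∧ a3))
    = ¬a3 ∧ (¬a1 ∨ ¬a1 ∨ ¬a1 ∧ a3)   (double negation)
    = ¬a3 ∧ (¬a1 ∨ ¬a1)   (absorption)
    = ¬a3 ∧ ¬a1   (idempotence)
These differ: at a1=0, a3=1, E1 = 1 but E2 = 0.

No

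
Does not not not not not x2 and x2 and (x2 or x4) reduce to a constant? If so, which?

not not not not not x2 and x2 and (x2 or x4)
= not not not x2 and x2 and (x2 or x4)   — double negation
= not not not x2 and x2   — absorption
= not x2 and x2   — double negation
= False   — complement

yes, False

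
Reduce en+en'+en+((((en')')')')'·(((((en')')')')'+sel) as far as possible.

1

en+en'+en+((((en')')')')'·(((((en')')')')'+sel)
= en+en'+en+((((en')')')')'   (absorption)
= en+en'+en+((en')')'   (double negation)
= en+en'+en+en'   (double negation)
= en+en'   (idempotence)
= 1   (complement)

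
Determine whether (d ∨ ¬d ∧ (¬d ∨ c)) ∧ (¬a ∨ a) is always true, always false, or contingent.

(d ∨ ¬d ∧ (¬d ∨ c)) ∧ (¬a ∨ a)
= d ∨ ¬d ∧ (¬d ∨ c)   (complement / identity)
= d ∨ ¬d   (absorption)
= True   (complement)

always true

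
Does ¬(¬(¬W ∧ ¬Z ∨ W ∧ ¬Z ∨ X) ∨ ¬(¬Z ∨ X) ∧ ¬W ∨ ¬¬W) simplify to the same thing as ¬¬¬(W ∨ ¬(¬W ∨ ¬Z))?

E1: ¬(¬(¬W ∧ ¬Z ∨ W ∧ ¬Z ∨ X) ∨ ¬(¬Z ∨ X) ∧ ¬W ∨ ¬¬W)
    = ¬(¬(¬Z ∨ X) ∨ ¬(¬Z ∨ X) ∧ ¬W ∨ ¬¬W)   (distribution)
    = ¬(¬(¬Z ∨ X) ∨ ¬¬W)   (absorption)
    = (¬Z ∨ X) ∧ ¬W   (De Morgan)
E2: ¬¬¬(W ∨ ¬(¬W ∨ ¬Z))
    = ¬(W ∨ ¬(¬W ∨ ¬Z))   (double negation)
    = ¬(W ∨ W ∧ Z)   (De Morgan)
    = ¬W   (absorption)
These differ: at W=0, X=0, Z=1, E1 = 0 but E2 = 1.

No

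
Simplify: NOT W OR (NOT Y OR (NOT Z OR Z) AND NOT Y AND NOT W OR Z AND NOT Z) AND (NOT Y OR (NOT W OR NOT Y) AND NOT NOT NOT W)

NOT W OR NOT Y

NOT W OR (NOT Y OR (NOT Z OR Z) AND NOT Y AND NOT W OR Z AND NOT Z) AND (NOT Y OR (NOT W OR NOT Y) AND NOT NOT NOT W)
= NOT W OR (NOT Y OR (NOT Z OR Z) AND NOT Y AND NOT W OR Z AND NOT Z) AND (NOT Y OR (NOT W OR NOT Y) AND NOT W)   [double negation]
= NOT W OR (NOT Y OR NOT Y AND NOT W OR Z AND NOT Z) AND (NOT Y OR (NOT W OR NOT Y) AND NOT W)   [complement / identity]
= NOT W OR (NOT Y OR NOT Y AND NOT W OR Z AND NOT Z) AND (NOT Y OR NOT W)   [absorption]
= NOT W OR (NOT Y OR NOT Y AND NOT W) AND (NOT Y OR NOT W)   [complement / identity]
= NOT W OR NOT Y AND (NOT Y OR NOT W)   [absorption]
= NOT W OR NOT Y   [absorption]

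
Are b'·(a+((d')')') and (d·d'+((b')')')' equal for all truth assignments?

No

E1: b'·(a+((d')')')
    = b'·(a+d')   [double negation]
E2: (d·d'+((b')')')'
    = (((b')')')'   [complement / identity]
    = (b')'   [double negation]
    = b   [double negation]
These differ: at a=0, b=0, d=0, E1 = 1 but E2 = 0.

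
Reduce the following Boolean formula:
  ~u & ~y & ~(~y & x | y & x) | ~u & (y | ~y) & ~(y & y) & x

~u & ~y

~u & ~y & ~(~y & x | y & x) | ~u & (y | ~y) & ~(y & y) & x
= ~u & ~y & ~x | ~u & (y | ~y) & ~(y & y) & x
= ~u & ~y & ~x | ~u & ~(y & y) & x
= ~u & ~y & ~x | ~u & ~y & x
= ~u & ~y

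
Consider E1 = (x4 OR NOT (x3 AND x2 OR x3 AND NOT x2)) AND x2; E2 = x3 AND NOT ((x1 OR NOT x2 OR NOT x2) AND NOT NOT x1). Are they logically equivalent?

E1: (x4 OR NOT (x3 AND x2 OR x3 AND NOT x2)) AND x2
    = (x4 OR NOT x3) AND x2   — distribution
E2: x3 AND NOT ((x1 OR NOT x2 OR NOT x2) AND NOT NOT x1)
    = x3 AND NOT ((x1 OR NOT x2) AND NOT NOT x1)   — idempotence
    = x3 AND NOT ((x1 OR NOT x2) AND x1)   — double negation
    = x3 AND NOT x1   — absorption
These differ: at x1=0, x2=1, x3=0, x4=1, E1 = 1 but E2 = 0.

No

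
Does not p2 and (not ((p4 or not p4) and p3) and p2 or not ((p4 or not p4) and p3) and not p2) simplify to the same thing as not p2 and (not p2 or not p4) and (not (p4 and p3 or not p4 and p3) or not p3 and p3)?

E1: not p2 and (not ((p4 or not p4) and p3) and p2 or not ((p4 or not p4) and p3) and not p2)
    = not p2 and not ((p4 or not p4) and p3)
    = not p2 and not p3
E2: not p2 and (not p2 or not p4) and (not (p4 and p3 or not p4 and p3) or not p3 and p3)
    = not p2 and (not p2 or not p4) and not (p4 and p3 or not p4 and p3)
    = not p2 and (not p2 or not p4) and not p3
    = not p2 and not p3
Both reduce to not p2 and not p3, so they are equivalent.

Yes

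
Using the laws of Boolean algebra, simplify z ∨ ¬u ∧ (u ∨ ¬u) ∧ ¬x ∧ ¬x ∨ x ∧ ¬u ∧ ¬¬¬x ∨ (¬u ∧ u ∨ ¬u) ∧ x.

z ∨ ¬u ∧ (u ∨ ¬u) ∧ ¬x ∧ ¬x ∨ x ∧ ¬u ∧ ¬¬¬x ∨ (¬u ∧ u ∨ ¬u) ∧ x
= z ∨ ¬u ∧ (u ∨ ¬u) ∧ ¬x ∧ ¬x ∨ x ∧ ¬u ∧ ¬¬¬x ∨ ¬u ∧ x   (complement / identity)
= z ∨ ¬u ∧ ¬x ∧ ¬x ∨ x ∧ ¬u ∧ ¬¬¬x ∨ ¬u ∧ x   (complement / identity)
= z ∨ ¬u ∧ ¬x ∧ ¬x ∨ x ∧ ¬u ∧ ¬x ∨ ¬u ∧ x   (double negation)
= z ∨ ¬u ∧ ¬x ∨ ¬u ∧ x   (distribution)
= z ∨ ¬u   (distribution)

z ∨ ¬u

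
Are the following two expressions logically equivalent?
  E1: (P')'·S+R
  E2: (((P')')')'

No

E1: (P')'·S+R
    = P·S+R   — double negation
E2: (((P')')')'
    = (P')'   — double negation
    = P   — double negation
These differ: at P=0, R=1, S=0, E1 = 1 but E2 = 0.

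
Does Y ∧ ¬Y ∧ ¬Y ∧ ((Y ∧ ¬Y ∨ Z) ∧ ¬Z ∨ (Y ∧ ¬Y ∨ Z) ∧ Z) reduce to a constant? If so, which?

Y ∧ ¬Y ∧ ¬Y ∧ ((Y ∧ ¬Y ∨ Z) ∧ ¬Z ∨ (Y ∧ ¬Y ∨ Z) ∧ Z)
= Y ∧ ¬Y ∧ ¬Y ∧ (Y ∧ ¬Y ∨ Z)   (distribution)
= Y ∧ ¬Y ∧ (Y ∧ ¬Y ∨ Z)   (idempotence)
= Y ∧ ¬Y   (absorption)
= False   (complement)

yes, False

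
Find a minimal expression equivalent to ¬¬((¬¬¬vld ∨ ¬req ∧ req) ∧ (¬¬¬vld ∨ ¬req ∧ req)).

¬vld

¬¬((¬¬¬vld ∨ ¬req ∧ req) ∧ (¬¬¬vld ∨ ¬req ∧ req))
= ¬¬(¬¬¬vld ∨ ¬req ∧ req)   [idempotence]
= ¬¬(¬vld ∨ ¬req ∧ req)   [double negation]
= ¬¬¬vld   [complement / identity]
= ¬vld   [double negation]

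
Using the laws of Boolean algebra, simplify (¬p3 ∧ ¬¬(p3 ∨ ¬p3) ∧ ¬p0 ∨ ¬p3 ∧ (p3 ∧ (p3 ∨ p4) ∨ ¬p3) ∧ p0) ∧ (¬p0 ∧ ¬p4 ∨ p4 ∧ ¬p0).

(¬p3 ∧ ¬¬(p3 ∨ ¬p3) ∧ ¬p0 ∨ ¬p3 ∧ (p3 ∧ (p3 ∨ p4) ∨ ¬p3) ∧ p0) ∧ (¬p0 ∧ ¬p4 ∨ p4 ∧ ¬p0)
= (¬p3 ∧ ¬¬(p3 ∨ ¬p3) ∧ ¬p0 ∨ ¬p3 ∧ (p3 ∧ (p3 ∨ p4) ∨ ¬p3) ∧ p0) ∧ ¬p0
= (¬p3 ∧ ¬¬(p3 ∨ ¬p3) ∧ ¬p0 ∨ ¬p3 ∧ (p3 ∨ ¬p3) ∧ p0) ∧ ¬p0
= (¬p3 ∧ (p3 ∨ ¬p3) ∧ ¬p0 ∨ ¬p3 ∧ (p3 ∨ ¬p3) ∧ p0) ∧ ¬p0
= ¬p3 ∧ (p3 ∨ ¬p3) ∧ ¬p0
= ¬p3 ∧ ¬p0

¬p3 ∧ ¬p0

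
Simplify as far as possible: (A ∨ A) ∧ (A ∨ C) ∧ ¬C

A ∧ ¬C

(A ∨ A) ∧ (A ∨ C) ∧ ¬C
= (A ∨ A ∧ C) ∧ ¬C
= A ∧ ¬C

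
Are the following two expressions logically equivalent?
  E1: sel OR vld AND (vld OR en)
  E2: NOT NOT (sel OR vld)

E1: sel OR vld AND (vld OR en)
    = sel OR vld   (absorption)
E2: NOT NOT (sel OR vld)
    = sel OR vld   (double negation)
Both reduce to sel OR vld, so they are equivalent.

Yes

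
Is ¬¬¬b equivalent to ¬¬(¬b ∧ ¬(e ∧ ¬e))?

E1: ¬¬¬b
    = ¬b
E2: ¬¬(¬b ∧ ¬(e ∧ ¬e))
    = ¬(b ∨ e ∧ ¬e)
    = ¬b
Both reduce to ¬b, so they are equivalent.

Yes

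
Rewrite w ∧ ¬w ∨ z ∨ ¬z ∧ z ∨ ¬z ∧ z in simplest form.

z

w ∧ ¬w ∨ z ∨ ¬z ∧ z ∨ ¬z ∧ z
= z ∨ ¬z ∧ z ∨ ¬z ∧ z   [complement / identity]
= z ∨ ¬z ∧ z   [idempotence]
= z   [complement / identity]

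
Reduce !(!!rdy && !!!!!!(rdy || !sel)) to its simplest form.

!(!!rdy && !!!!!!(rdy || !sel))
= !(rdy && !!!!!!(rdy || !sel))   (double negation)
= !(rdy && !!!!(rdy || !sel))   (double negation)
= !(rdy && !!(rdy || !sel))   (double negation)
= !(rdy && (rdy || !sel))   (double negation)
= !rdy   (absorption)

!rdy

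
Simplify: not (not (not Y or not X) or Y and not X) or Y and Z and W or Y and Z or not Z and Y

not (not (not Y or not X) or Y and not X) or Y and Z and W or Y and Z or not Z and Y
= not (Y and X or Y and not X) or Y and Z and W or Y and Z or not Z and Y   — De Morgan
= not Y or Y and Z and W or Y and Z or not Z and Y   — distribution
= not Y or Y and Z or not Z and Y   — absorption
= not Y or Y   — distribution
= True   — complement

True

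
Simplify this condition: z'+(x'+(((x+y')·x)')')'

z'+(x'+(((x+y')·x)')')'
= z'+(x'+(x')')'   — absorption
= z'+x·x'   — De Morgan
= z'   — complement / identity

z'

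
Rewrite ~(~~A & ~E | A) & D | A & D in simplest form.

D

~(~~A & ~E | A) & D | A & D
= ~(A & ~E | A) & D | A & D   (double negation)
= ~A & D | A & D   (absorption)
= D   (distribution)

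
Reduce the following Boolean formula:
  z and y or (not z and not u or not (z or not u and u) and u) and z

z and y or (not z and not u or not (z or not u and u) and u) and z
= z and y or (not z and not u or not z and u) and z   — complement / identity
= z and y or not z and z   — distribution
= z and y   — complement / identity

z and y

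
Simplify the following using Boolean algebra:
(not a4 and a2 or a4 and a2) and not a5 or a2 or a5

(not a4 and a2 or a4 and a2) and not a5 or a2 or a5
= a2 and not a5 or a2 or a5
= a2 or a5

a2 or a5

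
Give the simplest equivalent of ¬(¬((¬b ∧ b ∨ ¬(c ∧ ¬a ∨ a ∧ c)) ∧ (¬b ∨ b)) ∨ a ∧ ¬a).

¬(¬((¬b ∧ b ∨ ¬(c ∧ ¬a ∨ a ∧ c)) ∧ (¬b ∨ b)) ∨ a ∧ ¬a)
= ¬(¬(¬b ∧ b ∨ ¬(c ∧ ¬a ∨ a ∧ c)) ∨ a ∧ ¬a)   — complement / identity
= ¬(¬¬(c ∧ ¬a ∨ a ∧ c) ∨ a ∧ ¬a)   — complement / identity
= ¬¬¬(c ∧ ¬a ∨ a ∧ c)   — complement / identity
= ¬¬¬c   — distribution
= ¬c   — double negation

¬c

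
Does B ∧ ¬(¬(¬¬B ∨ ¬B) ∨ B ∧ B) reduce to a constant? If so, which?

yes, False

B ∧ ¬(¬(¬¬B ∨ ¬B) ∨ B ∧ B)
= B ∧ ¬(¬B ∧ B ∨ B ∧ B)
= B ∧ ¬B
= False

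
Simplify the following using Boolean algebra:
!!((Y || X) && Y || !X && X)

Y

!!((Y || X) && Y || !X && X)
= !!((Y || X) && Y)
= !!Y
= Y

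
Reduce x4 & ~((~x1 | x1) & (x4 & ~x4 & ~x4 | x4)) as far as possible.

0

x4 & ~((~x1 | x1) & (x4 & ~x4 & ~x4 | x4))
= x4 & ~(x4 & ~x4 & ~x4 | x4)   — complement / identity
= x4 & ~(x4 & ~x4 | x4)   — idempotence
= x4 & ~x4   — complement / identity
= 0   — complement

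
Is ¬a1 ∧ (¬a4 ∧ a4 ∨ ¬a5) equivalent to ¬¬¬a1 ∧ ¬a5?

Yes

E1: ¬a1 ∧ (¬a4 ∧ a4 ∨ ¬a5)
    = ¬a1 ∧ ¬a5
E2: ¬¬¬a1 ∧ ¬a5
    = ¬a1 ∧ ¬a5
Both reduce to ¬a1 ∧ ¬a5, so they are equivalent.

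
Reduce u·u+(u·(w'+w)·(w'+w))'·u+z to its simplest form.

u·u+(u·(w'+w)·(w'+w))'·u+z
= u·u+(u·(w'+w))'·u+z
= u·u+u'·u+z
= u+z

u+z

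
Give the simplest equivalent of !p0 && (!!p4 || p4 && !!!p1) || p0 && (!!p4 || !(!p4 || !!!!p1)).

!p0 && (!!p4 || p4 && !!!p1) || p0 && (!!p4 || !(!p4 || !!!!p1))
= !p0 && (!!p4 || p4 && !!!p1) || p0 && (!!p4 || p4 && !!!p1)   [De Morgan]
= !!p4 || p4 && !!!p1   [distribution]
= p4 || p4 && !!!p1   [double negation]
= p4 || p4 && !p1   [double negation]
= p4   [absorption]

p4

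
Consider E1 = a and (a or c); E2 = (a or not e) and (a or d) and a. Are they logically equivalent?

Yes

E1: a and (a or c)
    = a   — absorption
E2: (a or not e) and (a or d) and a
    = (a or not e) and a   — absorption
    = a   — absorption
Both reduce to a, so they are equivalent.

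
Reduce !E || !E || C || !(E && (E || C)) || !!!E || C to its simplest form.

!E || !E || C || !(E && (E || C)) || !!!E || C
= !E || !E || C || !E || !!!E || C   [absorption]
= !E || !E || C || !E || !E || C   [double negation]
= !E || !E || C   [idempotence]
= !E || C   [idempotence]

!E || C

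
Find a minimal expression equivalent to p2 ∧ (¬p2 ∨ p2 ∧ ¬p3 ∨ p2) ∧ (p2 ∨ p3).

p2

p2 ∧ (¬p2 ∨ p2 ∧ ¬p3 ∨ p2) ∧ (p2 ∨ p3)
= p2 ∧ (¬p2 ∨ p2) ∧ (p2 ∨ p3)   — absorption
= p2 ∧ (p2 ∨ p3)   — complement / identity
= p2   — absorption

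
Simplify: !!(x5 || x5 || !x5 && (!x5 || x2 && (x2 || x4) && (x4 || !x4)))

!!(x5 || x5 || !x5 && (!x5 || x2 && (x2 || x4) && (x4 || !x4)))
= !!(x5 || x5 || !x5 && (!x5 || x2 && (x2 || x4)))   — complement / identity
= !!(x5 || x5 || !x5 && (!x5 || x2))   — absorption
= !!(x5 || x5 || !x5)   — absorption
= !!(x5 || !x5)   — idempotence
= x5 || !x5   — double negation
= true   — complement

true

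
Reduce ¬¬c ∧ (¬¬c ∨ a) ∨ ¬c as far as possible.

¬¬c ∧ (¬¬c ∨ a) ∨ ¬c
= ¬¬c ∨ ¬c   — absorption
= c ∨ ¬c   — double negation
= True   — complement

True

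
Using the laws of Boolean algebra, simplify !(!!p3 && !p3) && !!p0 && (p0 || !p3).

p0

!(!!p3 && !p3) && !!p0 && (p0 || !p3)
= (!p3 || p3) && !!p0 && (p0 || !p3)   (De Morgan)
= (!p3 || p3) && p0 && (p0 || !p3)   (double negation)
= (!p3 || p3) && p0   (absorption)
= p0   (complement / identity)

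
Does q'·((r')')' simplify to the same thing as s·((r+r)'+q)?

E1: q'·((r')')'
    = q'·r'
E2: s·((r+r)'+q)
    = s·(r'+q)
These differ: at q=1, r=0, s=1, E1 = 0 but E2 = 1.

No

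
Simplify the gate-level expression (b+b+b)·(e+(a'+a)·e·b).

(b+b+b)·(e+(a'+a)·e·b)
= (b+b+b)·(e+e·b)   — complement / identity
= (b+b)·(e+e·b)   — idempotence
= b·(e+e·b)   — idempotence
= b·e   — absorption

b·e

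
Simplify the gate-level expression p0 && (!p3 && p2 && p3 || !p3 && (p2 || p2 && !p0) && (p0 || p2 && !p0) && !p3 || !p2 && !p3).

p0 && (!p3 && p2 && p3 || !p3 && (p2 || p2 && !p0) && (p0 || p2 && !p0) && !p3 || !p2 && !p3)
= p0 && (!p3 && p2 && p3 || !p3 && (p2 && p0 || p2 && !p0) && !p3 || !p2 && !p3)   — distribution
= p0 && (!p3 && p2 && p3 || !p3 && p2 && !p3 || !p2 && !p3)   — distribution
= p0 && (!p3 && p2 && (p3 || !p3) || !p2 && !p3)   — distribution
= p0 && (!p3 && p2 || !p2 && !p3)   — complement / identity
= p0 && !p3   — distribution

p0 && !p3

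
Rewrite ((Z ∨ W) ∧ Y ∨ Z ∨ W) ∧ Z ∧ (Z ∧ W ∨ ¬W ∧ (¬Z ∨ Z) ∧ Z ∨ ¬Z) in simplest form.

Z

((Z ∨ W) ∧ Y ∨ Z ∨ W) ∧ Z ∧ (Z ∧ W ∨ ¬W ∧ (¬Z ∨ Z) ∧ Z ∨ ¬Z)
= ((Z ∨ W) ∧ Y ∨ Z ∨ W) ∧ Z ∧ (Z ∧ W ∨ ¬W ∧ Z ∨ ¬Z)   — complement / identity
= ((Z ∨ W) ∧ Y ∨ Z ∨ W) ∧ Z ∧ (Z ∨ ¬Z)   — distribution
= (Z ∨ W) ∧ Z ∧ (Z ∨ ¬Z)   — absorption
= (Z ∨ W) ∧ Z   — complement / identity
= Z   — absorption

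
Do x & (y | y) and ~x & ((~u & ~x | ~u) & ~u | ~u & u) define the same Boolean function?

No

E1: x & (y | y)
    = x & y   [idempotence]
E2: ~x & ((~u & ~x | ~u) & ~u | ~u & u)
    = ~x & (~u & ~u | ~u & u)   [absorption]
    = ~x & ~u   [distribution]
These differ: at u=0, x=0, y=1, E1 = 0 but E2 = 1.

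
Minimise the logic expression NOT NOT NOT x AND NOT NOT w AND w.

NOT NOT NOT x AND NOT NOT w AND w
= NOT x AND NOT NOT w AND w   — double negation
= NOT x AND w AND w   — double negation
= NOT x AND w   — idempotence

NOT x AND w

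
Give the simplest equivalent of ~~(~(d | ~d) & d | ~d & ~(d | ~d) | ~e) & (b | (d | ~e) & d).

~~(~(d | ~d) & d | ~d & ~(d | ~d) | ~e) & (b | (d | ~e) & d)
= ~~(~(d | ~d) & d | ~d & ~(d | ~d) | ~e) & (b | d)   — absorption
= ~~(~(d | ~d) | ~e) & (b | d)   — distribution
= ~((d | ~d) & e) & (b | d)   — De Morgan
= ~e & (b | d)   — complement / identity

~e & (b | d)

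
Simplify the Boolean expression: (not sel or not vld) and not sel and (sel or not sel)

(not sel or not vld) and not sel and (sel or not sel)
= (not sel or not vld) and not sel
= not sel

not sel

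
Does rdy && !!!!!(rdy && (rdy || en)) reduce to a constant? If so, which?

rdy && !!!!!(rdy && (rdy || en))
= rdy && !!!!!rdy   [absorption]
= rdy && !!!rdy   [double negation]
= rdy && !rdy   [double negation]
= false   [complement]

yes, False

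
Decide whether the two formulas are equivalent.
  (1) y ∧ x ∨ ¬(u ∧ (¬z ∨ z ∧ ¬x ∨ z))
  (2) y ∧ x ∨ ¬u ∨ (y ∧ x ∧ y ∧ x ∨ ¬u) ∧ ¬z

Yes

E1: y ∧ x ∨ ¬(u ∧ (¬z ∨ z ∧ ¬x ∨ z))
    = y ∧ x ∨ ¬(u ∧ (¬z ∨ z))   (absorption)
    = y ∧ x ∨ ¬u   (complement / identity)
E2: y ∧ x ∨ ¬u ∨ (y ∧ x ∧ y ∧ x ∨ ¬u) ∧ ¬z
    = y ∧ x ∨ ¬u ∨ (y ∧ x ∨ ¬u) ∧ ¬z   (idempotence)
    = y ∧ x ∨ ¬u   (absorption)
Both reduce to y ∧ x ∨ ¬u, so they are equivalent.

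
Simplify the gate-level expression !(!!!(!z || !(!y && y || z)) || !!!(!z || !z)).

!z

!(!!!(!z || !(!y && y || z)) || !!!(!z || !z))
= !(!!!(!z || !z) || !!!(!z || !z))   — complement / identity
= !!!!(!z || !z)   — idempotence
= !!(!z || !z)   — double negation
= !(z && z)   — De Morgan
= !z   — idempotence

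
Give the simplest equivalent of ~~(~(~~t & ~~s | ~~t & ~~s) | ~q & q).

~~(~(~~t & ~~s | ~~t & ~~s) | ~q & q)
= ~(~~t & ~~s | ~~t & ~~s) | ~q & q   — double negation
= ~(~~t & ~~s) | ~q & q   — idempotence
= ~t | ~s | ~q & q   — De Morgan
= ~t | ~s   — complement / identity

~t | ~s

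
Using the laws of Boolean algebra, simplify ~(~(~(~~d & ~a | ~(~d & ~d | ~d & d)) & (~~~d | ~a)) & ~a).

~(~(~(~~d & ~a | ~(~d & ~d | ~d & d)) & (~~~d | ~a)) & ~a)
= ~(~(~(~~d & ~a | ~~d) & (~~~d | ~a)) & ~a)   (distribution)
= ~(~(~~~d & (~~~d | ~a)) & ~a)   (absorption)
= ~(~~~~d & ~a)   (absorption)
= ~(~~d & ~a)   (double negation)
= ~d | a   (De Morgan)

~d | a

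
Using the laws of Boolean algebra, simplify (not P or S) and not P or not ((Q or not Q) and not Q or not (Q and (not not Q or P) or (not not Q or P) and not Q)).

not P or Q

(not P or S) and not P or not ((Q or not Q) and not Q or not (Q and (not not Q or P) or (not not Q or P) and not Q))
= not P or not ((Q or not Q) and not Q or not (Q and (not not Q or P) or (not not Q or P) and not Q))   (absorption)
= not P or not ((Q or not Q) and not Q or not (not not Q or P))   (distribution)
= not P or not (not Q or not (not not Q or P))   (complement / identity)
= not P or not (not Q or not (Q or P))   (double negation)
= not P or Q and (Q or P)   (De Morgan)
= not P or Q   (absorption)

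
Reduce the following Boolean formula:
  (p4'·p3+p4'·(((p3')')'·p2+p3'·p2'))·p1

(p4'·p3+p4'·(((p3')')'·p2+p3'·p2'))·p1
= (p4'·p3+p4'·(p3'·p2+p3'·p2'))·p1   [double negation]
= (p4'·p3+p4'·p3')·p1   [distribution]
= p4'·p1   [distribution]

p4'·p1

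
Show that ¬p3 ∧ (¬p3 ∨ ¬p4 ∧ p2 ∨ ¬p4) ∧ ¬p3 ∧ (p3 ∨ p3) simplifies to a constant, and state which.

¬p3 ∧ (¬p3 ∨ ¬p4 ∧ p2 ∨ ¬p4) ∧ ¬p3 ∧ (p3 ∨ p3)
= ¬p3 ∧ (¬p3 ∨ ¬p4) ∧ ¬p3 ∧ (p3 ∨ p3)   (absorption)
= ¬p3 ∧ ¬p3 ∧ (p3 ∨ p3)   (absorption)
= ¬p3 ∧ ¬p3 ∧ p3   (idempotence)
= ¬p3 ∧ p3   (idempotence)
= False   (complement)

False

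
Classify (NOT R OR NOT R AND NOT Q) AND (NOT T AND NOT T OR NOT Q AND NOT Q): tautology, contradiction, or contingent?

contingent

(NOT R OR NOT R AND NOT Q) AND (NOT T AND NOT T OR NOT Q AND NOT Q)
= (NOT R OR NOT R AND NOT Q) AND (NOT T OR NOT Q AND NOT Q)
= NOT R AND (NOT T OR NOT Q AND NOT Q)
= NOT R AND (NOT T OR NOT Q)
This depends on Q, R, T, so it is not a constant.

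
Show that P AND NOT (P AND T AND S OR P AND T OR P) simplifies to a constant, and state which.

FALSE

P AND NOT (P AND T AND S OR P AND T OR P)
= P AND NOT (P AND T OR P)   — absorption
= P AND NOT P   — absorption
= FALSE   — complement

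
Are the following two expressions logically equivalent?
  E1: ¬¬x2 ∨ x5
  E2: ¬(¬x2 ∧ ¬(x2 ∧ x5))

E1: ¬¬x2 ∨ x5
    = x2 ∨ x5
E2: ¬(¬x2 ∧ ¬(x2 ∧ x5))
    = x2 ∨ x2 ∧ x5
    = x2
These differ: at x2=0, x5=1, E1 = 1 but E2 = 0.

No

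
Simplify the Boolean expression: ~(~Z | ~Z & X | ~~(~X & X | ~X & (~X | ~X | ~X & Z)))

~(~Z | ~Z & X | ~~(~X & X | ~X & (~X | ~X | ~X & Z)))
= ~(~Z | ~Z & X | ~~(~X & X | ~X & (~X | ~X & Z)))   — idempotence
= ~(~Z | ~~(~X & X | ~X & (~X | ~X & Z)))   — absorption
= Z & ~(~X & X | ~X & (~X | ~X & Z))   — De Morgan
= Z & ~(~X & X | ~X & ~X)   — absorption
= Z & ~~X   — distribution
= Z & X   — double negation

Z & X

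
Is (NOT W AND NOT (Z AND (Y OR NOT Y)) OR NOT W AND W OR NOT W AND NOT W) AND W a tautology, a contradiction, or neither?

contradiction

(NOT W AND NOT (Z AND (Y OR NOT Y)) OR NOT W AND W OR NOT W AND NOT W) AND W
= (NOT W AND NOT (Z AND (Y OR NOT Y)) OR NOT W) AND W
= (NOT W AND NOT Z OR NOT W) AND W
= NOT W AND W
= FALSE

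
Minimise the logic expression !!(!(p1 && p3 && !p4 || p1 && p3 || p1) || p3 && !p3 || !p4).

!p1 || !p4

!!(!(p1 && p3 && !p4 || p1 && p3 || p1) || p3 && !p3 || !p4)
= !!(!(p1 && p3 || p1) || p3 && !p3 || !p4)
= !!(!(p1 && p3 || p1) || !p4)
= !!(!p1 || !p4)
= !p1 || !p4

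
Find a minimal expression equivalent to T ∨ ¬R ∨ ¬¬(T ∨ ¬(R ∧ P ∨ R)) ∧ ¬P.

T ∨ ¬R ∨ ¬¬(T ∨ ¬(R ∧ P ∨ R)) ∧ ¬P
= T ∨ ¬R ∨ ¬¬(T ∨ ¬R) ∧ ¬P   — absorption
= T ∨ ¬R ∨ (T ∨ ¬R) ∧ ¬P   — double negation
= T ∨ ¬R   — absorption

T ∨ ¬R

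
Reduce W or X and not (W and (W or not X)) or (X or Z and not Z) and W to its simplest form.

W or X and not (W and (W or not X)) or (X or Z and not Z) and W
= W or X and not (W and (W or not X)) or X and W
= W or X and not W or X and W
= W or X

W or X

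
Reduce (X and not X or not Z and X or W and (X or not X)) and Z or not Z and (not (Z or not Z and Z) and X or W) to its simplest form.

not Z and X or W

(X and not X or not Z and X or W and (X or not X)) and Z or not Z and (not (Z or not Z and Z) and X or W)
= (X and not X or not Z and X or W) and Z or not Z and (not (Z or not Z and Z) and X or W)   — complement / identity
= (not Z and X or W) and Z or not Z and (not (Z or not Z and Z) and X or W)   — complement / identity
= (not Z and X or W) and Z or not Z and (not Z and X or W)   — complement / identity
= not Z and X or W   — distribution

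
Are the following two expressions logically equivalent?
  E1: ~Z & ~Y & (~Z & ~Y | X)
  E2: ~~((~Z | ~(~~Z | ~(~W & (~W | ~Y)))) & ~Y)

E1: ~Z & ~Y & (~Z & ~Y | X)
    = ~Z & ~Y   (absorption)
E2: ~~((~Z | ~(~~Z | ~(~W & (~W | ~Y)))) & ~Y)
    = ~~((~Z | ~(~~Z | ~~W)) & ~Y)   (absorption)
    = ~~((~Z | ~Z & ~W) & ~Y)   (De Morgan)
    = (~Z | ~Z & ~W) & ~Y   (double negation)
    = ~Z & ~Y   (absorption)
Both reduce to ~Z & ~Y, so they are equivalent.

Yes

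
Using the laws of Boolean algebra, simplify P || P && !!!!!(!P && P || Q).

P || P && !!!!!(!P && P || Q)
= P || P && !!!(!P && P || Q)
= P || P && !!!Q
= P || P && !Q
= P

P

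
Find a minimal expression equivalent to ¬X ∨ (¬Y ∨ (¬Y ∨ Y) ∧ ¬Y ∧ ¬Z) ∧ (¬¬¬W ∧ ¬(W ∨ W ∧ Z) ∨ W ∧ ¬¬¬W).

¬X ∨ ¬Y ∧ ¬W

¬X ∨ (¬Y ∨ (¬Y ∨ Y) ∧ ¬Y ∧ ¬Z) ∧ (¬¬¬W ∧ ¬(W ∨ W ∧ Z) ∨ W ∧ ¬¬¬W)
= ¬X ∨ (¬Y ∨ (¬Y ∨ Y) ∧ ¬Y ∧ ¬Z) ∧ (¬¬¬W ∧ ¬W ∨ W ∧ ¬¬¬W)   — absorption
= ¬X ∨ (¬Y ∨ (¬Y ∨ Y) ∧ ¬Y ∧ ¬Z) ∧ ¬¬¬W   — distribution
= ¬X ∨ (¬Y ∨ ¬Y ∧ ¬Z) ∧ ¬¬¬W   — complement / identity
= ¬X ∨ ¬Y ∧ ¬¬¬W   — absorption
= ¬X ∨ ¬Y ∧ ¬W   — double negation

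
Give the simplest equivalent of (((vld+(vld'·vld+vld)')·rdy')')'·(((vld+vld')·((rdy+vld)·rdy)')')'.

(((vld+(vld'·vld+vld)')·rdy')')'·(((vld+vld')·((rdy+vld)·rdy)')')'
= (((vld+vld')·rdy')')'·(((vld+vld')·((rdy+vld)·rdy)')')'   — complement / identity
= (((vld+vld')·rdy')')'·(((vld+vld')·rdy')')'   — absorption
= (((vld+vld')·rdy')')'   — idempotence
= ((rdy')')'   — complement / identity
= rdy'   — double negation

rdy'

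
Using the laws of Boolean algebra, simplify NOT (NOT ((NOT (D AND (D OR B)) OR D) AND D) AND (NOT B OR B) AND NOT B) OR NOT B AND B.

NOT (NOT ((NOT (D AND (D OR B)) OR D) AND D) AND (NOT B OR B) AND NOT B) OR NOT B AND B
= NOT (NOT ((NOT D OR D) AND D) AND (NOT B OR B) AND NOT B) OR NOT B AND B
= NOT (NOT ((NOT D OR D) AND D) AND NOT B) OR NOT B AND B
= NOT (NOT D AND NOT B) OR NOT B AND B
= D OR B OR NOT B AND B
= D OR B

D OR B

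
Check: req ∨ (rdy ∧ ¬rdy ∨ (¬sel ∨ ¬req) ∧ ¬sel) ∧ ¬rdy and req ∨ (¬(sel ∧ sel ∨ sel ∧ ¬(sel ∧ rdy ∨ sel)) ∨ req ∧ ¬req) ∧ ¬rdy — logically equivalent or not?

E1: req ∨ (rdy ∧ ¬rdy ∨ (¬sel ∨ ¬req) ∧ ¬sel) ∧ ¬rdy
    = req ∨ (¬sel ∨ ¬req) ∧ ¬sel ∧ ¬rdy
    = req ∨ ¬sel ∧ ¬rdy
E2: req ∨ (¬(sel ∧ sel ∨ sel ∧ ¬(sel ∧ rdy ∨ sel)) ∨ req ∧ ¬req) ∧ ¬rdy
    = req ∨ (¬(sel ∧ sel ∨ sel ∧ ¬sel) ∨ req ∧ ¬req) ∧ ¬rdy
    = req ∨ ¬(sel ∧ sel ∨ sel ∧ ¬sel) ∧ ¬rdy
    = req ∨ ¬sel ∧ ¬rdy
Both reduce to req ∨ ¬sel ∧ ¬rdy, so they are equivalent.

Yes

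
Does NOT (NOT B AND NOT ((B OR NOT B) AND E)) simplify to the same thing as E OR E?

No

E1: NOT (NOT B AND NOT ((B OR NOT B) AND E))
    = NOT (NOT B AND NOT E)   [complement / identity]
    = B OR E   [De Morgan]
E2: E OR E
    = E   [idempotence]
These differ: at B=1, E=0, E1 = 1 but E2 = 0.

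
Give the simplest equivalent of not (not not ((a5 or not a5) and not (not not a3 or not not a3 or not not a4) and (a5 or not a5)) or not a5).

(a3 or a4) and a5

not (not not ((a5 or not a5) and not (not not a3 or not not a3 or not not a4) and (a5 or not a5)) or not a5)
= not ((a5 or not a5) and not (not not a3 or not not a3 or not not a4) and (a5 or not a5)) and a5   — De Morgan
= not (not (not not a3 or not not a3 or not not a4) and (a5 or not a5)) and a5   — complement / identity
= not (not (not not a3 or not not a4) and (a5 or not a5)) and a5   — idempotence
= not not (not not a3 or not not a4) and a5   — complement / identity
= not (not a3 and not a4) and a5   — De Morgan
= (a3 or a4) and a5   — De Morgan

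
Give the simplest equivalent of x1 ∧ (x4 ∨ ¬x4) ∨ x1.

x1 ∧ (x4 ∨ ¬x4) ∨ x1
= x1 ∨ x1
= x1

x1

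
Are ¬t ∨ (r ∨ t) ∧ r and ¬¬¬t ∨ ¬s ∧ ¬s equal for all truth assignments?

E1: ¬t ∨ (r ∨ t) ∧ r
    = ¬t ∨ r   [absorption]
E2: ¬¬¬t ∨ ¬s ∧ ¬s
    = ¬t ∨ ¬s ∧ ¬s   [double negation]
    = ¬t ∨ ¬s   [idempotence]
These differ: at r=0, s=0, t=1, E1 = 0 but E2 = 1.

No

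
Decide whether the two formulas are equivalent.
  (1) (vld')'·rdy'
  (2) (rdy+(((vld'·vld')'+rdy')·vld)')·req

No

E1: (vld')'·rdy'
    = vld·rdy'
E2: (rdy+(((vld'·vld')'+rdy')·vld)')·req
    = (rdy+((vld+vld+rdy')·vld)')·req
    = (rdy+((vld+rdy')·vld)')·req
    = (rdy+vld')·req
These differ: at rdy=1, req=1, vld=0, E1 = 0 but E2 = 1.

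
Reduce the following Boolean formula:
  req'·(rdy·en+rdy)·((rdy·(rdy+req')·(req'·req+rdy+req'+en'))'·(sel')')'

req'·rdy

req'·(rdy·en+rdy)·((rdy·(rdy+req')·(req'·req+rdy+req'+en'))'·(sel')')'
= req'·(rdy·en+rdy)·((rdy·(rdy+req')·(rdy+req'+en'))'·(sel')')'
= req'·rdy·((rdy·(rdy+req')·(rdy+req'+en'))'·(sel')')'
= req'·rdy·((rdy·(rdy+req'))'·(sel')')'
= req'·rdy·(rdy·(rdy+req')+sel')
= req'·rdy·(rdy+sel')
= req'·rdy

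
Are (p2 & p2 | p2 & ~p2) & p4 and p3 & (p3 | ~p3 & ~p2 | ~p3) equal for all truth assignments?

No

E1: (p2 & p2 | p2 & ~p2) & p4
    = p2 & p4   (distribution)
E2: p3 & (p3 | ~p3 & ~p2 | ~p3)
    = p3 & (p3 | ~p3)   (absorption)
    = p3   (complement / identity)
These differ: at p2=0, p3=1, p4=0, E1 = 0 but E2 = 1.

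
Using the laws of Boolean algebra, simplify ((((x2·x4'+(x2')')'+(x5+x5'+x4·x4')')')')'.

((((x2·x4'+(x2')')'+(x5+x5'+x4·x4')')')')'
= (((x2·x4'+(x2')')·(x5+x5'+x4·x4'))')'   — De Morgan
= (((x2·x4'+(x2')')·(x5+x5'))')'   — complement / identity
= ((x2·x4'+(x2')')')'   — complement / identity
= ((x2·x4'+x2)')'   — double negation
= (x2')'   — absorption
= x2   — double negation

x2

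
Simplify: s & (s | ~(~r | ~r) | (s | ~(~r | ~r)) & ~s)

s

s & (s | ~(~r | ~r) | (s | ~(~r | ~r)) & ~s)
= s & (s | ~(~r | ~r))   (absorption)
= s & (s | ~~r)   (idempotence)
= s & (s | r)   (double negation)
= s   (absorption)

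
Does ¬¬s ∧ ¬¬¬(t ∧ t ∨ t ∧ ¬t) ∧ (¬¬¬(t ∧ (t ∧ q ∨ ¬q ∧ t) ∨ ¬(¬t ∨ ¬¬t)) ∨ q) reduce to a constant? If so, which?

no

¬¬s ∧ ¬¬¬(t ∧ t ∨ t ∧ ¬t) ∧ (¬¬¬(t ∧ (t ∧ q ∨ ¬q ∧ t) ∨ ¬(¬t ∨ ¬¬t)) ∨ q)
= ¬¬s ∧ ¬¬¬(t ∧ t ∨ t ∧ ¬t) ∧ (¬¬¬(t ∧ (t ∧ q ∨ ¬q ∧ t) ∨ t ∧ ¬t) ∨ q)
= ¬¬s ∧ ¬¬¬(t ∧ t ∨ t ∧ ¬t) ∧ (¬¬¬(t ∧ t ∨ t ∧ ¬t) ∨ q)
= ¬¬s ∧ ¬¬¬(t ∧ t ∨ t ∧ ¬t)
= ¬¬s ∧ ¬¬¬t
= ¬¬s ∧ ¬t
= s ∧ ¬t
This depends on s, t, so it is not a constant.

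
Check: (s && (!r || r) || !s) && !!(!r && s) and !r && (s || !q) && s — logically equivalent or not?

Yes

E1: (s && (!r || r) || !s) && !!(!r && s)
    = (s || !s) && !!(!r && s)   (complement / identity)
    = !!(!r && s)   (complement / identity)
    = !r && s   (double negation)
E2: !r && (s || !q) && s
    = !r && s   (absorption)
Both reduce to !r && s, so they are equivalent.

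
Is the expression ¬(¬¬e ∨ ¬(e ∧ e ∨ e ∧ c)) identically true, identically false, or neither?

¬(¬¬e ∨ ¬(e ∧ e ∨ e ∧ c))
= ¬e ∧ (e ∧ e ∨ e ∧ c)   [De Morgan]
= ¬e ∧ (e ∨ c) ∧ e   [distribution]
= ¬e ∧ e   [absorption]
= False   [complement]

identically false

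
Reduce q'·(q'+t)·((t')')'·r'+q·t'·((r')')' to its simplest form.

q'·(q'+t)·((t')')'·r'+q·t'·((r')')'
= q'·((t')')'·r'+q·t'·((r')')'   [absorption]
= q'·((t')')'·r'+q·t'·r'   [double negation]
= q'·t'·r'+q·t'·r'   [double negation]
= t'·r'   [distribution]

t'·r'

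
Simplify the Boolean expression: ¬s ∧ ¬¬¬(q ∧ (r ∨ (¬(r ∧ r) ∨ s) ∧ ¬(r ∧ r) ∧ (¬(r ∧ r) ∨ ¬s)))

¬s ∧ ¬q

¬s ∧ ¬¬¬(q ∧ (r ∨ (¬(r ∧ r) ∨ s) ∧ ¬(r ∧ r) ∧ (¬(r ∧ r) ∨ ¬s)))
= ¬s ∧ ¬¬¬(q ∧ (r ∨ (¬(r ∧ r) ∨ s) ∧ ¬(r ∧ r)))   [absorption]
= ¬s ∧ ¬(q ∧ (r ∨ (¬(r ∧ r) ∨ s) ∧ ¬(r ∧ r)))   [double negation]
= ¬s ∧ ¬(q ∧ (r ∨ ¬(r ∧ r)))   [absorption]
= ¬s ∧ ¬(q ∧ (r ∨ ¬r))   [idempotence]
= ¬s ∧ ¬q   [complement / identity]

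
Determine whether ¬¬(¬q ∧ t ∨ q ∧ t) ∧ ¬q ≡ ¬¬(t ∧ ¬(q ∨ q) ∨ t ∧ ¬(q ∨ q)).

E1: ¬¬(¬q ∧ t ∨ q ∧ t) ∧ ¬q
    = ¬¬t ∧ ¬q   [distribution]
    = t ∧ ¬q   [double negation]
E2: ¬¬(t ∧ ¬(q ∨ q) ∨ t ∧ ¬(q ∨ q))
    = ¬¬(t ∧ ¬(q ∨ q))   [idempotence]
    = t ∧ ¬(q ∨ q)   [double negation]
    = t ∧ ¬q   [idempotence]
Both reduce to t ∧ ¬q, so they are equivalent.

Yes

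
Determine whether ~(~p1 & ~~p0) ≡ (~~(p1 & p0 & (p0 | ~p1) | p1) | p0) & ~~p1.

E1: ~(~p1 & ~~p0)
    = p1 | ~p0   (De Morgan)
E2: (~~(p1 & p0 & (p0 | ~p1) | p1) | p0) & ~~p1
    = (~~(p1 & p0 | p1) | p0) & ~~p1   (absorption)
    = (~~p1 | p0) & ~~p1   (absorption)
    = ~~p1   (absorption)
    = p1   (double negation)
These differ: at p0=0, p1=0, E1 = 1 but E2 = 0.

No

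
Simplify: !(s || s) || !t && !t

!s || !t

!(s || s) || !t && !t
= !s || !t && !t   [idempotence]
= !s || !t   [idempotence]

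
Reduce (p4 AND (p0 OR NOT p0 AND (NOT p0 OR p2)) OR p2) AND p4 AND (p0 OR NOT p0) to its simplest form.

(p4 AND (p0 OR NOT p0 AND (NOT p0 OR p2)) OR p2) AND p4 AND (p0 OR NOT p0)
= (p4 AND (p0 OR NOT p0) OR p2) AND p4 AND (p0 OR NOT p0)   — absorption
= p4 AND (p0 OR NOT p0)   — absorption
= p4   — complement / identity

p4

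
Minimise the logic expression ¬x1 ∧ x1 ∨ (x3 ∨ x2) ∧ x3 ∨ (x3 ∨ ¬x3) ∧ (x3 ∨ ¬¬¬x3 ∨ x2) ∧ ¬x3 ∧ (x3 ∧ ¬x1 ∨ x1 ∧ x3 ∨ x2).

¬x1 ∧ x1 ∨ (x3 ∨ x2) ∧ x3 ∨ (x3 ∨ ¬x3) ∧ (x3 ∨ ¬¬¬x3 ∨ x2) ∧ ¬x3 ∧ (x3 ∧ ¬x1 ∨ x1 ∧ x3 ∨ x2)
= ¬x1 ∧ x1 ∨ (x3 ∨ x2) ∧ x3 ∨ (x3 ∨ ¬x3) ∧ (x3 ∨ ¬x3 ∨ x2) ∧ ¬x3 ∧ (x3 ∧ ¬x1 ∨ x1 ∧ x3 ∨ x2)   [double negation]
= ¬x1 ∧ x1 ∨ (x3 ∨ x2) ∧ x3 ∨ (x3 ∨ ¬x3) ∧ ¬x3 ∧ (x3 ∧ ¬x1 ∨ x1 ∧ x3 ∨ x2)   [absorption]
= ¬x1 ∧ x1 ∨ (x3 ∨ x2) ∧ x3 ∨ ¬x3 ∧ (x3 ∧ ¬x1 ∨ x1 ∧ x3 ∨ x2)   [complement / identity]
= (x3 ∨ x2) ∧ x3 ∨ ¬x3 ∧ (x3 ∧ ¬x1 ∨ x1 ∧ x3 ∨ x2)   [complement / identity]
= (x3 ∨ x2) ∧ x3 ∨ ¬x3 ∧ (x3 ∨ x2)   [distribution]
= x3 ∨ x2   [distribution]

x3 ∨ x2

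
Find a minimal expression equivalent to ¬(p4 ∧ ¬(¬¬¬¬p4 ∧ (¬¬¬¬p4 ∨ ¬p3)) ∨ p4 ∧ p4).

¬(p4 ∧ ¬(¬¬¬¬p4 ∧ (¬¬¬¬p4 ∨ ¬p3)) ∨ p4 ∧ p4)
= ¬(p4 ∧ ¬¬¬¬¬p4 ∨ p4 ∧ p4)   (absorption)
= ¬(p4 ∧ ¬¬¬p4 ∨ p4 ∧ p4)   (double negation)
= ¬(p4 ∧ ¬p4 ∨ p4 ∧ p4)   (double negation)
= ¬p4   (distribution)

¬p4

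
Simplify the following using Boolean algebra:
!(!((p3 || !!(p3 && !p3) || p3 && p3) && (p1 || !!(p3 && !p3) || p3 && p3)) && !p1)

p3 || p1

!(!((p3 || !!(p3 && !p3) || p3 && p3) && (p1 || !!(p3 && !p3) || p3 && p3)) && !p1)
= !(!(!!(p3 && !p3) || p3 && p3 || p3 && p1) && !p1)
= !!(p3 && !p3) || p3 && p3 || p3 && p1 || p1
= p3 && !p3 || p3 && p3 || p3 && p1 || p1
= p3 || p3 && p1 || p1
= p3 || p1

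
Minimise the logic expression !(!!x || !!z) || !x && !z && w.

!(!!x || !!z) || !x && !z && w
= !x && !z || !x && !z && w
= !x && !z

!x && !z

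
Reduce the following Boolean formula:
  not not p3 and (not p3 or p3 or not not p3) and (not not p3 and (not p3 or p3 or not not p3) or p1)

p3

not not p3 and (not p3 or p3 or not not p3) and (not not p3 and (not p3 or p3 or not not p3) or p1)
= not not p3 and (not p3 or p3 or not not p3)   (absorption)
= not not p3 and (not p3 or p3 or p3)   (double negation)
= p3 and (not p3 or p3 or p3)   (double negation)
= p3 and (not p3 or p3)   (idempotence)
= p3   (complement / identity)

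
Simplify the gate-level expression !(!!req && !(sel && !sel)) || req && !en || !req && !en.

!req || !en

!(!!req && !(sel && !sel)) || req && !en || !req && !en
= !req || sel && !sel || req && !en || !req && !en   (De Morgan)
= !req || req && !en || !req && !en   (complement / identity)
= !req || !en   (distribution)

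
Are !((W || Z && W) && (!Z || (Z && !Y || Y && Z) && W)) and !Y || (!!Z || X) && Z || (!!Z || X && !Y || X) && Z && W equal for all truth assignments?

E1: !((W || Z && W) && (!Z || (Z && !Y || Y && Z) && W))
    = !((W || Z && W) && (!Z || Z && W))   [distribution]
    = !(Z && W || W && !Z)   [distribution]
    = !W   [distribution]
E2: !Y || (!!Z || X) && Z || (!!Z || X && !Y || X) && Z && W
    = !Y || (!!Z || X) && Z || (!!Z || X) && Z && W   [absorption]
    = !Y || (!!Z || X) && Z   [absorption]
    = !Y || (Z || X) && Z   [double negation]
    = !Y || Z   [absorption]
These differ: at W=0, X=0, Y=1, Z=0, E1 = 1 but E2 = 0.

No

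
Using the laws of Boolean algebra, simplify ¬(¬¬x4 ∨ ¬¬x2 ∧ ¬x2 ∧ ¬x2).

¬x4

¬(¬¬x4 ∨ ¬¬x2 ∧ ¬x2 ∧ ¬x2)
= ¬(¬¬x4 ∨ ¬¬x2 ∧ ¬x2)   [idempotence]
= ¬(¬¬x4 ∨ x2 ∧ ¬x2)   [double negation]
= ¬(x4 ∨ x2 ∧ ¬x2)   [double negation]
= ¬x4   [complement / identity]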